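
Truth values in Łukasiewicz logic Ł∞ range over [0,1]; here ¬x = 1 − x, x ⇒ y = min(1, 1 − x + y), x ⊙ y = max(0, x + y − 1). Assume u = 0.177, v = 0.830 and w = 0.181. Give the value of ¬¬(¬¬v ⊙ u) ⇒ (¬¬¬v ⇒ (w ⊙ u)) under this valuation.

¬v = 1 − 0.830 = 0.170
¬¬v = 1 − 0.170 = 0.830
¬¬v ⊙ u = max(0, 0.830 + 0.177 − 1) = max(0, 0.007) = 0.007
¬(¬¬v ⊙ u) = 1 − 0.007 = 0.993
¬¬(¬¬v ⊙ u) = 1 − 0.993 = 0.007
¬¬¬v = 1 − 0.830 = 0.170
w ⊙ u = max(0, 0.181 + 0.177 − 1) = max(0, -0.642) = 0.000
¬¬¬v ⇒ (w ⊙ u) = min(1, 1 − 0.170 + 0.000) = min(1, 0.830) = 0.830
¬¬(¬¬v ⊙ u) ⇒ (¬¬¬v ⇒ (w ⊙ u)) = min(1, 1 − 0.007 + 0.830) = min(1, 1.823) = 1.000

1.000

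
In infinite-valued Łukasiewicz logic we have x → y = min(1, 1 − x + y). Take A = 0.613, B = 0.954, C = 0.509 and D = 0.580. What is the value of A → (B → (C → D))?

C → D = min(1, 1 − 0.509 + 0.580) = min(1, 1.071) = 1.000
B → (C → D) = min(1, 1 − 0.954 + 1.000) = min(1, 1.046) = 1.000
A → (B → (C → D)) = min(1, 1 − 0.613 + 1.000) = min(1, 1.387) = 1.000

1.000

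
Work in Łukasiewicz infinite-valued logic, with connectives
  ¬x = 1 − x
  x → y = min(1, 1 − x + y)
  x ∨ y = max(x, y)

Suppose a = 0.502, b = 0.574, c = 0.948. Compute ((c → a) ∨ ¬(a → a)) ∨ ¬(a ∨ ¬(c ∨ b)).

c → a = min(1, 1 − 0.948 + 0.502) = min(1, 0.554) = 0.554
a → a = min(1, 1 − 0.502 + 0.502) = min(1, 1.000) = 1.000
¬(a → a) = 1 − 1.000 = 0.000
(c → a) ∨ ¬(a → a) = max(0.554, 0.000) = 0.554
c ∨ b = max(0.948, 0.574) = 0.948
¬(c ∨ b) = 1 − 0.948 = 0.052
a ∨ ¬(c ∨ b) = max(0.502, 0.052) = 0.502
¬(a ∨ ¬(c ∨ b)) = 1 − 0.502 = 0.498
((c → a) ∨ ¬(a → a)) ∨ ¬(a ∨ ¬(c ∨ b)) = max(0.554, 0.498) = 0.554

0.554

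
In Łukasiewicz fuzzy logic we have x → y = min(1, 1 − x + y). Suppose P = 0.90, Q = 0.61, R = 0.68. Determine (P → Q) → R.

0.97

P → Q = min(1, 1 − 0.90 + 0.61) = min(1, 0.71) = 0.71
(P → Q) → R = min(1, 1 − 0.71 + 0.68) = min(1, 0.97) = 0.97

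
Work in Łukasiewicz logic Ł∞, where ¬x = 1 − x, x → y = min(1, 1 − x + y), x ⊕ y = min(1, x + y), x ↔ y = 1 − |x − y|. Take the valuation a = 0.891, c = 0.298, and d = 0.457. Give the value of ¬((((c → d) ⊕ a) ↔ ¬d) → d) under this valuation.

c → d = min(1, 1 − 0.298 + 0.457) = min(1, 1.159) = 1.000
(c → d) ⊕ a = min(1, 1.000 + 0.891) = min(1, 1.891) = 1.000
¬d = 1 − 0.457 = 0.543
((c → d) ⊕ a) ↔ ¬d = 1 − |1.000 − 0.543| = 1 − 0.457 = 0.543
(((c → d) ⊕ a) ↔ ¬d) → d = min(1, 1 − 0.543 + 0.457) = min(1, 0.914) = 0.914
¬((((c → d) ⊕ a) ↔ ¬d) → d) = 1 − 0.914 = 0.086

0.086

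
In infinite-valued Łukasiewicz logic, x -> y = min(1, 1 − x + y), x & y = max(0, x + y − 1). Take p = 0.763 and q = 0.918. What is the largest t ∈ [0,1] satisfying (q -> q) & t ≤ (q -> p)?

0.845

q -> q = min(1, 1 − 0.918 + 0.918) = min(1, 1.000) = 1.000
So the left factor is q -> q = 1.000.
q -> p = min(1, 1 − 0.918 + 0.763) = min(1, 0.845) = 0.845
So the right-hand bound is q -> p = 0.845.
The residuum of the Łukasiewicz t-norm gives the supremum: min(1, 1 − 1.000 + 0.845).
1 − 1.000 + 0.845 = 0.845, so t = min(1, 0.845) = 0.845.
Check: 1.000 & 0.845 = max(0, 0.845) = 0.845 ≤ 0.845.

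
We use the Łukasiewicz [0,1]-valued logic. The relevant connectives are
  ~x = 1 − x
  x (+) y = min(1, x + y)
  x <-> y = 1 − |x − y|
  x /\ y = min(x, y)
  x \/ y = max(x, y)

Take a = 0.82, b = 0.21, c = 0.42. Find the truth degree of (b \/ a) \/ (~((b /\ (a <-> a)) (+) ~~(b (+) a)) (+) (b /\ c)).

0.82

b \/ a = max(0.21, 0.82) = 0.82
a <-> a = 1 − |0.82 − 0.82| = 1 − 0.00 = 1.00
b /\ (a <-> a) = min(0.21, 1.00) = 0.21
b (+) a = min(1, 0.21 + 0.82) = min(1, 1.03) = 1.00
~(b (+) a) = 1 − 1.00 = 0.00
~~(b (+) a) = 1 − 0.00 = 1.00
(b /\ (a <-> a)) (+) ~~(b (+) a) = min(1, 0.21 + 1.00) = min(1, 1.21) = 1.00
~((b /\ (a <-> a)) (+) ~~(b (+) a)) = 1 − 1.00 = 0.00
b /\ c = min(0.21, 0.42) = 0.21
~((b /\ (a <-> a)) (+) ~~(b (+) a)) (+) (b /\ c) = min(1, 0.00 + 0.21) = min(1, 0.21) = 0.21
(b \/ a) \/ (~((b /\ (a <-> a)) (+) ~~(b (+) a)) (+) (b /\ c)) = max(0.82, 0.21) = 0.82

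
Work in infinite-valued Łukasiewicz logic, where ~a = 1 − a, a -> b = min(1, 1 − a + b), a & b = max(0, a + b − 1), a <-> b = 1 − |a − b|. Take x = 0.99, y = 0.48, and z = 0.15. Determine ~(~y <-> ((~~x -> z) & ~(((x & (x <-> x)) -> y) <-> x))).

~y = 1 − 0.48 = 0.52
~x = 1 − 0.99 = 0.01
~~x = 1 − 0.01 = 0.99
~~x -> z = min(1, 1 − 0.99 + 0.15) = min(1, 0.16) = 0.16
x <-> x = 1 − |0.99 − 0.99| = 1 − 0.00 = 1.00
x & (x <-> x) = max(0, 0.99 + 1.00 − 1) = max(0, 0.99) = 0.99
(x & (x <-> x)) -> y = min(1, 1 − 0.99 + 0.48) = min(1, 0.49) = 0.49
((x & (x <-> x)) -> y) <-> x = 1 − |0.49 − 0.99| = 1 − 0.50 = 0.50
~(((x & (x <-> x)) -> y) <-> x) = 1 − 0.50 = 0.50
(~~x -> z) & ~(((x & (x <-> x)) -> y) <-> x) = max(0, 0.16 + 0.50 − 1) = max(0, -0.34) = 0.00
~y <-> ((~~x -> z) & ~(((x & (x <-> x)) -> y) <-> x)) = 1 − |0.52 − 0.00| = 1 − 0.52 = 0.48
~(~y <-> ((~~x -> z) & ~(((x & (x <-> x)) -> y) <-> x))) = 1 − 0.48 = 0.52

0.52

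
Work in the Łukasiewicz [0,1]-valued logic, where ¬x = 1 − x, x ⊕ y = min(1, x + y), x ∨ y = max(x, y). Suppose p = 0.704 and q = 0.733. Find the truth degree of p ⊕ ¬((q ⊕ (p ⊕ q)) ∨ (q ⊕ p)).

0.704

p ⊕ q = min(1, 0.704 + 0.733) = min(1, 1.437) = 1.000
q ⊕ (p ⊕ q) = min(1, 0.733 + 1.000) = min(1, 1.733) = 1.000
q ⊕ p = min(1, 0.733 + 0.704) = min(1, 1.437) = 1.000
(q ⊕ (p ⊕ q)) ∨ (q ⊕ p) = max(1.000, 1.000) = 1.000
¬((q ⊕ (p ⊕ q)) ∨ (q ⊕ p)) = 1 − 1.000 = 0.000
p ⊕ ¬((q ⊕ (p ⊕ q)) ∨ (q ⊕ p)) = min(1, 0.704 + 0.000) = min(1, 0.704) = 0.704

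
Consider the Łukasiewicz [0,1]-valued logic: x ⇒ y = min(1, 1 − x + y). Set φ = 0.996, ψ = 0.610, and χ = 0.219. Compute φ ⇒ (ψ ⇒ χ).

0.613

ψ ⇒ χ = min(1, 1 − 0.610 + 0.219) = min(1, 0.609) = 0.609
φ ⇒ (ψ ⇒ χ) = min(1, 1 − 0.996 + 0.609) = min(1, 0.613) = 0.613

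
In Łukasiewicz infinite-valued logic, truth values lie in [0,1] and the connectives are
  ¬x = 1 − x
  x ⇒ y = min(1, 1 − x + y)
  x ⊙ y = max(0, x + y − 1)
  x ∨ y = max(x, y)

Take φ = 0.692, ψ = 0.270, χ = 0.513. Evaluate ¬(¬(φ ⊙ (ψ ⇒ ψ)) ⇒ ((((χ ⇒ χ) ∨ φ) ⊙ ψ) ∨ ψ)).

0.038

ψ ⇒ ψ = min(1, 1 − 0.270 + 0.270) = min(1, 1.000) = 1.000
φ ⊙ (ψ ⇒ ψ) = max(0, 0.692 + 1.000 − 1) = max(0, 0.692) = 0.692
¬(φ ⊙ (ψ ⇒ ψ)) = 1 − 0.692 = 0.308
χ ⇒ χ = min(1, 1 − 0.513 + 0.513) = min(1, 1.000) = 1.000
(χ ⇒ χ) ∨ φ = max(1.000, 0.692) = 1.000
((χ ⇒ χ) ∨ φ) ⊙ ψ = max(0, 1.000 + 0.270 − 1) = max(0, 0.270) = 0.270
(((χ ⇒ χ) ∨ φ) ⊙ ψ) ∨ ψ = max(0.270, 0.270) = 0.270
¬(φ ⊙ (ψ ⇒ ψ)) ⇒ ((((χ ⇒ χ) ∨ φ) ⊙ ψ) ∨ ψ) = min(1, 1 − 0.308 + 0.270) = min(1, 0.962) = 0.962
¬(¬(φ ⊙ (ψ ⇒ ψ)) ⇒ ((((χ ⇒ χ) ∨ φ) ⊙ ψ) ∨ ψ)) = 1 − 0.962 = 0.038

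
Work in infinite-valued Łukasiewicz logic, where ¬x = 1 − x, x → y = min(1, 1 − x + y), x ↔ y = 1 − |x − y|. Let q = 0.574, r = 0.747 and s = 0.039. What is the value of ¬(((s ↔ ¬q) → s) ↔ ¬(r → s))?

0.282

¬q = 1 − 0.574 = 0.426
s ↔ ¬q = 1 − |0.039 − 0.426| = 1 − 0.387 = 0.613
(s ↔ ¬q) → s = min(1, 1 − 0.613 + 0.039) = min(1, 0.426) = 0.426
r → s = min(1, 1 − 0.747 + 0.039) = min(1, 0.292) = 0.292
¬(r → s) = 1 − 0.292 = 0.708
((s ↔ ¬q) → s) ↔ ¬(r → s) = 1 − |0.426 − 0.708| = 1 − 0.282 = 0.718
¬(((s ↔ ¬q) → s) ↔ ¬(r → s)) = 1 − 0.718 = 0.282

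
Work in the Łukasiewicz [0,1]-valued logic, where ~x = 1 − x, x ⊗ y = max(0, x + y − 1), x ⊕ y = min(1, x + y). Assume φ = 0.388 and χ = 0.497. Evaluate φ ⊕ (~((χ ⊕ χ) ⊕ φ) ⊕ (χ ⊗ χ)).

0.388

χ ⊕ χ = min(1, 0.497 + 0.497) = min(1, 0.994) = 0.994
(χ ⊕ χ) ⊕ φ = min(1, 0.994 + 0.388) = min(1, 1.382) = 1.000
~((χ ⊕ χ) ⊕ φ) = 1 − 1.000 = 0.000
χ ⊗ χ = max(0, 0.497 + 0.497 − 1) = max(0, -0.006) = 0.000
~((χ ⊕ χ) ⊕ φ) ⊕ (χ ⊗ χ) = min(1, 0.000 + 0.000) = min(1, 0.000) = 0.000
φ ⊕ (~((χ ⊕ χ) ⊕ φ) ⊕ (χ ⊗ χ)) = min(1, 0.388 + 0.000) = min(1, 0.388) = 0.388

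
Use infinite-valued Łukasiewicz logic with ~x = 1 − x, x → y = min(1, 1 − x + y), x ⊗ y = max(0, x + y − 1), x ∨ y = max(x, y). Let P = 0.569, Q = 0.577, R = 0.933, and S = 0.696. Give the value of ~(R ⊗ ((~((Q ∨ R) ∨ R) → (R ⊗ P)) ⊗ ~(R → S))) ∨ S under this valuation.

Q ∨ R = max(0.577, 0.933) = 0.933
(Q ∨ R) ∨ R = max(0.933, 0.933) = 0.933
~((Q ∨ R) ∨ R) = 1 − 0.933 = 0.067
R ⊗ P = max(0, 0.933 + 0.569 − 1) = max(0, 0.502) = 0.502
~((Q ∨ R) ∨ R) → (R ⊗ P) = min(1, 1 − 0.067 + 0.502) = min(1, 1.435) = 1.000
R → S = min(1, 1 − 0.933 + 0.696) = min(1, 0.763) = 0.763
~(R → S) = 1 − 0.763 = 0.237
(~((Q ∨ R) ∨ R) → (R ⊗ P)) ⊗ ~(R → S) = max(0, 1.000 + 0.237 − 1) = max(0, 0.237) = 0.237
R ⊗ ((~((Q ∨ R) ∨ R) → (R ⊗ P)) ⊗ ~(R → S)) = max(0, 0.933 + 0.237 − 1) = max(0, 0.170) = 0.170
~(R ⊗ ((~((Q ∨ R) ∨ R) → (R ⊗ P)) ⊗ ~(R → S))) = 1 − 0.170 = 0.830
~(R ⊗ ((~((Q ∨ R) ∨ R) → (R ⊗ P)) ⊗ ~(R → S))) ∨ S = max(0.830, 0.696) = 0.830

0.830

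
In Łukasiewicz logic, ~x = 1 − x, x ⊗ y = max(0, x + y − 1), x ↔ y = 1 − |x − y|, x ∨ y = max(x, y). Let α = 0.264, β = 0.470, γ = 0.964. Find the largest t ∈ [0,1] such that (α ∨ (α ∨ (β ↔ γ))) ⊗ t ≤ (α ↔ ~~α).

1.000

β ↔ γ = 1 − |0.470 − 0.964| = 1 − 0.494 = 0.506
α ∨ (β ↔ γ) = max(0.264, 0.506) = 0.506
α ∨ (α ∨ (β ↔ γ)) = max(0.264, 0.506) = 0.506
So the left factor is α ∨ (α ∨ (β ↔ γ)) = 0.506.
~α = 1 − 0.264 = 0.736
~~α = 1 − 0.736 = 0.264
α ↔ ~~α = 1 − |0.264 − 0.264| = 1 − 0.000 = 1.000
So the right-hand bound is α ↔ ~~α = 1.000.
The residuum of the Łukasiewicz t-norm gives the supremum: min(1, 1 − 0.506 + 1.000).
1 − 0.506 + 1.000 = 1.494, so t = min(1, 1.494) = 1.000.
Check: 0.506 ⊗ 1.000 = max(0, 0.506) = 0.506 ≤ 1.000.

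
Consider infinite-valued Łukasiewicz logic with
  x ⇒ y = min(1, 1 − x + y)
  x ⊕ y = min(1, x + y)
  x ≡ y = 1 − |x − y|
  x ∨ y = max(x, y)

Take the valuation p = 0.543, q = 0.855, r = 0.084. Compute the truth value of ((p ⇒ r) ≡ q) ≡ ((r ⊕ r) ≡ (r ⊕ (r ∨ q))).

0.543

p ⇒ r = min(1, 1 − 0.543 + 0.084) = min(1, 0.541) = 0.541
(p ⇒ r) ≡ q = 1 − |0.541 − 0.855| = 1 − 0.314 = 0.686
r ⊕ r = min(1, 0.084 + 0.084) = min(1, 0.168) = 0.168
r ∨ q = max(0.084, 0.855) = 0.855
r ⊕ (r ∨ q) = min(1, 0.084 + 0.855) = min(1, 0.939) = 0.939
(r ⊕ r) ≡ (r ⊕ (r ∨ q)) = 1 − |0.168 − 0.939| = 1 − 0.771 = 0.229
((p ⇒ r) ≡ q) ≡ ((r ⊕ r) ≡ (r ⊕ (r ∨ q))) = 1 − |0.686 − 0.229| = 1 − 0.457 = 0.543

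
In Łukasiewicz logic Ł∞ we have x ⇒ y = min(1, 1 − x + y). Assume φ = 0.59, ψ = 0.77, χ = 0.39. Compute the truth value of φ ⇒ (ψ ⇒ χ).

1.00

ψ ⇒ χ = min(1, 1 − 0.77 + 0.39) = min(1, 0.62) = 0.62
φ ⇒ (ψ ⇒ χ) = min(1, 1 − 0.59 + 0.62) = min(1, 1.03) = 1.00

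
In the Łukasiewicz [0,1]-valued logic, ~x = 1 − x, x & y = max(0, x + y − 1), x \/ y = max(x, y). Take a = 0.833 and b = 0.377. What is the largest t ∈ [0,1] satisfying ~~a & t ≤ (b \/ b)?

0.544

~a = 1 − 0.833 = 0.167
~~a = 1 − 0.167 = 0.833
So the left factor is ~~a = 0.833.
b \/ b = max(0.377, 0.377) = 0.377
So the right-hand bound is b \/ b = 0.377.
The residuum of the Łukasiewicz t-norm gives the supremum: min(1, 1 − 0.833 + 0.377).
1 − 0.833 + 0.377 = 0.544, so t = min(1, 0.544) = 0.544.
Check: 0.833 & 0.544 = max(0, 0.377) = 0.377 ≤ 0.377.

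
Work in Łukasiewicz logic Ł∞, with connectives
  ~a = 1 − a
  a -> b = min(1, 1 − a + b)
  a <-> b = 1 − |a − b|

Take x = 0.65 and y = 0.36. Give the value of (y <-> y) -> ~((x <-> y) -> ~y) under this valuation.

y <-> y = 1 − |0.36 − 0.36| = 1 − 0.00 = 1.00
x <-> y = 1 − |0.65 − 0.36| = 1 − 0.29 = 0.71
~y = 1 − 0.36 = 0.64
(x <-> y) -> ~y = min(1, 1 − 0.71 + 0.64) = min(1, 0.93) = 0.93
~((x <-> y) -> ~y) = 1 − 0.93 = 0.07
(y <-> y) -> ~((x <-> y) -> ~y) = min(1, 1 − 1.00 + 0.07) = min(1, 0.07) = 0.07

0.07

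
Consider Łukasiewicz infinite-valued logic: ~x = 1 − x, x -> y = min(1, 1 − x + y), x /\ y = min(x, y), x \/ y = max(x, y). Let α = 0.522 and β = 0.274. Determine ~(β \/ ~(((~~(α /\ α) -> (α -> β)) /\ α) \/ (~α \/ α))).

0.522

α /\ α = min(0.522, 0.522) = 0.522
~(α /\ α) = 1 − 0.522 = 0.478
~~(α /\ α) = 1 − 0.478 = 0.522
α -> β = min(1, 1 − 0.522 + 0.274) = min(1, 0.752) = 0.752
~~(α /\ α) -> (α -> β) = min(1, 1 − 0.522 + 0.752) = min(1, 1.230) = 1.000
(~~(α /\ α) -> (α -> β)) /\ α = min(1.000, 0.522) = 0.522
~α = 1 − 0.522 = 0.478
~α \/ α = max(0.478, 0.522) = 0.522
((~~(α /\ α) -> (α -> β)) /\ α) \/ (~α \/ α) = max(0.522, 0.522) = 0.522
~(((~~(α /\ α) -> (α -> β)) /\ α) \/ (~α \/ α)) = 1 − 0.522 = 0.478
β \/ ~(((~~(α /\ α) -> (α -> β)) /\ α) \/ (~α \/ α)) = max(0.274, 0.478) = 0.478
~(β \/ ~(((~~(α /\ α) -> (α -> β)) /\ α) \/ (~α \/ α))) = 1 − 0.478 = 0.522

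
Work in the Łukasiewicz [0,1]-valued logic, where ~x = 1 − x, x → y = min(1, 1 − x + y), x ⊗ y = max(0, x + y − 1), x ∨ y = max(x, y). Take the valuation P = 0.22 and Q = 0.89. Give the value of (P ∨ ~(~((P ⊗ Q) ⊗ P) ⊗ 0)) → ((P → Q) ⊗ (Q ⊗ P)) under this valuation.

P ⊗ Q = max(0, 0.22 + 0.89 − 1) = max(0, 0.11) = 0.11
(P ⊗ Q) ⊗ P = max(0, 0.11 + 0.22 − 1) = max(0, -0.67) = 0.00
~((P ⊗ Q) ⊗ P) = 1 − 0.00 = 1.00
~((P ⊗ Q) ⊗ P) ⊗ 0 = max(0, 1.00 + 0.00 − 1) = max(0, 0.00) = 0.00
~(~((P ⊗ Q) ⊗ P) ⊗ 0) = 1 − 0.00 = 1.00
P ∨ ~(~((P ⊗ Q) ⊗ P) ⊗ 0) = max(0.22, 1.00) = 1.00
P → Q = min(1, 1 − 0.22 + 0.89) = min(1, 1.67) = 1.00
Q ⊗ P = max(0, 0.89 + 0.22 − 1) = max(0, 0.11) = 0.11
(P → Q) ⊗ (Q ⊗ P) = max(0, 1.00 + 0.11 − 1) = max(0, 0.11) = 0.11
(P ∨ ~(~((P ⊗ Q) ⊗ P) ⊗ 0)) → ((P → Q) ⊗ (Q ⊗ P)) = min(1, 1 − 1.00 + 0.11) = min(1, 0.11) = 0.11

0.11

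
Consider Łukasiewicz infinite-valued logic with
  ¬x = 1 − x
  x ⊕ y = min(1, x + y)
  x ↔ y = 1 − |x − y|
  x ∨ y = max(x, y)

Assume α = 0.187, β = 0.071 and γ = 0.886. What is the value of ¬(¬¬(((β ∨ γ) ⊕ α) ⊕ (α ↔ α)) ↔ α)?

β ∨ γ = max(0.071, 0.886) = 0.886
(β ∨ γ) ⊕ α = min(1, 0.886 + 0.187) = min(1, 1.073) = 1.000
α ↔ α = 1 − |0.187 − 0.187| = 1 − 0.000 = 1.000
((β ∨ γ) ⊕ α) ⊕ (α ↔ α) = min(1, 1.000 + 1.000) = min(1, 2.000) = 1.000
¬(((β ∨ γ) ⊕ α) ⊕ (α ↔ α)) = 1 − 1.000 = 0.000
¬¬(((β ∨ γ) ⊕ α) ⊕ (α ↔ α)) = 1 − 0.000 = 1.000
¬¬(((β ∨ γ) ⊕ α) ⊕ (α ↔ α)) ↔ α = 1 − |1.000 − 0.187| = 1 − 0.813 = 0.187
¬(¬¬(((β ∨ γ) ⊕ α) ⊕ (α ↔ α)) ↔ α) = 1 − 0.187 = 0.813

0.813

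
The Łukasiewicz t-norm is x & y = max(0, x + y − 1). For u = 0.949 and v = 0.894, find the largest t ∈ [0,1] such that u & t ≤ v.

The residuum of the Łukasiewicz t-norm gives the supremum: min(1, 1 − 0.949 + 0.894).
1 − 0.949 + 0.894 = 0.945, so t = min(1, 0.945) = 0.945.
Check: 0.949 & 0.945 = max(0, 0.894) = 0.894 ≤ 0.894.

0.945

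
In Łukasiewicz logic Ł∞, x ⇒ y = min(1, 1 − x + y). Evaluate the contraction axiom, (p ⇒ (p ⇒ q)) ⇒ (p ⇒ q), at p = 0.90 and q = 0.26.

p ⇒ q = min(1, 1 − 0.90 + 0.26) = min(1, 0.36) = 0.36
p ⇒ (p ⇒ q) = min(1, 1 − 0.90 + 0.36) = min(1, 0.46) = 0.46
(p ⇒ (p ⇒ q)) ⇒ (p ⇒ q) = min(1, 1 − 0.46 + 0.36) = min(1, 0.90) = 0.90
(The value 0.90 < 1 shows this instance is not satisfied; fails in Ł∞ (the t-norm is not idempotent).)

0.90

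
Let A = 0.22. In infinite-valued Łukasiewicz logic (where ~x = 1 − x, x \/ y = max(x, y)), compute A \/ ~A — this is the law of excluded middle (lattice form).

~A = 1 − 0.22 = 0.78
A \/ ~A = max(0.22, 0.78) = 0.78
(The value 0.78 < 1 shows this instance is not satisfied; not a Ł∞-tautology — its value is max(a, 1−a).)

0.78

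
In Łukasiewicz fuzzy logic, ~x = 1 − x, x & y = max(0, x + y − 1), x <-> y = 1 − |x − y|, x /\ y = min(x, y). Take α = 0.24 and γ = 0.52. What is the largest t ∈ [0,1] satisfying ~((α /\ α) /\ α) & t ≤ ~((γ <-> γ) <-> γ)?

α /\ α = min(0.24, 0.24) = 0.24
(α /\ α) /\ α = min(0.24, 0.24) = 0.24
~((α /\ α) /\ α) = 1 − 0.24 = 0.76
So the left factor is ~((α /\ α) /\ α) = 0.76.
γ <-> γ = 1 − |0.52 − 0.52| = 1 − 0.00 = 1.00
(γ <-> γ) <-> γ = 1 − |1.00 − 0.52| = 1 − 0.48 = 0.52
~((γ <-> γ) <-> γ) = 1 − 0.52 = 0.48
So the right-hand bound is ~((γ <-> γ) <-> γ) = 0.48.
The residuum of the Łukasiewicz t-norm gives the supremum: min(1, 1 − 0.76 + 0.48).
1 − 0.76 + 0.48 = 0.72, so t = min(1, 0.72) = 0.72.
Check: 0.76 & 0.72 = max(0, 0.48) = 0.48 ≤ 0.48.

0.72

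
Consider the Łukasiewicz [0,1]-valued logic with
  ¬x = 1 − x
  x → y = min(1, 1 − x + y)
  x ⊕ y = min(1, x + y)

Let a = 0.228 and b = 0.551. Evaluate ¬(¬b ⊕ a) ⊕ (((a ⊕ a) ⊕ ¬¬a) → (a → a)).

¬b = 1 − 0.551 = 0.449
¬b ⊕ a = min(1, 0.449 + 0.228) = min(1, 0.677) = 0.677
¬(¬b ⊕ a) = 1 − 0.677 = 0.323
a ⊕ a = min(1, 0.228 + 0.228) = min(1, 0.456) = 0.456
¬a = 1 − 0.228 = 0.772
¬¬a = 1 − 0.772 = 0.228
(a ⊕ a) ⊕ ¬¬a = min(1, 0.456 + 0.228) = min(1, 0.684) = 0.684
a → a = min(1, 1 − 0.228 + 0.228) = min(1, 1.000) = 1.000
((a ⊕ a) ⊕ ¬¬a) → (a → a) = min(1, 1 − 0.684 + 1.000) = min(1, 1.316) = 1.000
¬(¬b ⊕ a) ⊕ (((a ⊕ a) ⊕ ¬¬a) → (a → a)) = min(1, 0.323 + 1.000) = min(1, 1.323) = 1.000

1.000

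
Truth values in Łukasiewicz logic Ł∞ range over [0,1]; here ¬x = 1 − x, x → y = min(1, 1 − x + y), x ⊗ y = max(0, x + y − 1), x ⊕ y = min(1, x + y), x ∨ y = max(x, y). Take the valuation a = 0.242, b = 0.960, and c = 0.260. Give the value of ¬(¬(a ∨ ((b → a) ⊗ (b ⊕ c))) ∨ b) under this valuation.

b → a = min(1, 1 − 0.960 + 0.242) = min(1, 0.282) = 0.282
b ⊕ c = min(1, 0.960 + 0.260) = min(1, 1.220) = 1.000
(b → a) ⊗ (b ⊕ c) = max(0, 0.282 + 1.000 − 1) = max(0, 0.282) = 0.282
a ∨ ((b → a) ⊗ (b ⊕ c)) = max(0.242, 0.282) = 0.282
¬(a ∨ ((b → a) ⊗ (b ⊕ c))) = 1 − 0.282 = 0.718
¬(a ∨ ((b → a) ⊗ (b ⊕ c))) ∨ b = max(0.718, 0.960) = 0.960
¬(¬(a ∨ ((b → a) ⊗ (b ⊕ c))) ∨ b) = 1 − 0.960 = 0.040

0.040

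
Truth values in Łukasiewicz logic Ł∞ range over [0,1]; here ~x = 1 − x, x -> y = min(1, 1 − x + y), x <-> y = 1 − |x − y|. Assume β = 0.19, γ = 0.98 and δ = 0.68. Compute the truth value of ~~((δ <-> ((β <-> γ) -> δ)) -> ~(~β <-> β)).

β <-> γ = 1 − |0.19 − 0.98| = 1 − 0.79 = 0.21
(β <-> γ) -> δ = min(1, 1 − 0.21 + 0.68) = min(1, 1.47) = 1.00
δ <-> ((β <-> γ) -> δ) = 1 − |0.68 − 1.00| = 1 − 0.32 = 0.68
~β = 1 − 0.19 = 0.81
~β <-> β = 1 − |0.81 − 0.19| = 1 − 0.62 = 0.38
~(~β <-> β) = 1 − 0.38 = 0.62
(δ <-> ((β <-> γ) -> δ)) -> ~(~β <-> β) = min(1, 1 − 0.68 + 0.62) = min(1, 0.94) = 0.94
~((δ <-> ((β <-> γ) -> δ)) -> ~(~β <-> β)) = 1 − 0.94 = 0.06
~~((δ <-> ((β <-> γ) -> δ)) -> ~(~β <-> β)) = 1 − 0.06 = 0.94

0.94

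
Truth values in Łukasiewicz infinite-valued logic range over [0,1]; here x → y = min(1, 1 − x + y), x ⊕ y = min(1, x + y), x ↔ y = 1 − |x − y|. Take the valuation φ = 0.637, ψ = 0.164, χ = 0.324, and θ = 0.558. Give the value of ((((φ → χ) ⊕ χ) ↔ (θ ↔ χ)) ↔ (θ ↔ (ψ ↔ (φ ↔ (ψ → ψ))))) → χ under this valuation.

φ → χ = min(1, 1 − 0.637 + 0.324) = min(1, 0.687) = 0.687
(φ → χ) ⊕ χ = min(1, 0.687 + 0.324) = min(1, 1.011) = 1.000
θ ↔ χ = 1 − |0.558 − 0.324| = 1 − 0.234 = 0.766
((φ → χ) ⊕ χ) ↔ (θ ↔ χ) = 1 − |1.000 − 0.766| = 1 − 0.234 = 0.766
ψ → ψ = min(1, 1 − 0.164 + 0.164) = min(1, 1.000) = 1.000
φ ↔ (ψ → ψ) = 1 − |0.637 − 1.000| = 1 − 0.363 = 0.637
ψ ↔ (φ ↔ (ψ → ψ)) = 1 − |0.164 − 0.637| = 1 − 0.473 = 0.527
θ ↔ (ψ ↔ (φ ↔ (ψ → ψ))) = 1 − |0.558 − 0.527| = 1 − 0.031 = 0.969
(((φ → χ) ⊕ χ) ↔ (θ ↔ χ)) ↔ (θ ↔ (ψ ↔ (φ ↔ (ψ → ψ)))) = 1 − |0.766 − 0.969| = 1 − 0.203 = 0.797
((((φ → χ) ⊕ χ) ↔ (θ ↔ χ)) ↔ (θ ↔ (ψ ↔ (φ ↔ (ψ → ψ))))) → χ = min(1, 1 − 0.797 + 0.324) = min(1, 0.527) = 0.527

0.527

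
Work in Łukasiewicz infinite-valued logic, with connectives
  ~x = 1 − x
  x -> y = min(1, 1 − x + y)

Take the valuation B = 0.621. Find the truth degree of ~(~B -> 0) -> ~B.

1.000

~B = 1 − 0.621 = 0.379
~B -> 0 = min(1, 1 − 0.379 + 0.000) = min(1, 0.621) = 0.621
~(~B -> 0) = 1 − 0.621 = 0.379
~(~B -> 0) -> ~B = min(1, 1 − 0.379 + 0.379) = min(1, 1.000) = 1.000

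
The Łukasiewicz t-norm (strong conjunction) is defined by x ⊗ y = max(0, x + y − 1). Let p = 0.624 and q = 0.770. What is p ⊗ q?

0.394

p ⊗ q = max(0, 0.624 + 0.770 − 1) = max(0, 0.394) = 0.394
For comparison, the Gödel (minimum) t-norm min(x, y) would give 0.624.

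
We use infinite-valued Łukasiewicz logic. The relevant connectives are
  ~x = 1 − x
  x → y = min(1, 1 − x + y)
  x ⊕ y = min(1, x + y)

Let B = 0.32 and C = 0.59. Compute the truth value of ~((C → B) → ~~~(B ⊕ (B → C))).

0.73

C → B = min(1, 1 − 0.59 + 0.32) = min(1, 0.73) = 0.73
B → C = min(1, 1 − 0.32 + 0.59) = min(1, 1.27) = 1.00
B ⊕ (B → C) = min(1, 0.32 + 1.00) = min(1, 1.32) = 1.00
~(B ⊕ (B → C)) = 1 − 1.00 = 0.00
~~(B ⊕ (B → C)) = 1 − 0.00 = 1.00
~~~(B ⊕ (B → C)) = 1 − 1.00 = 0.00
(C → B) → ~~~(B ⊕ (B → C)) = min(1, 1 − 0.73 + 0.00) = min(1, 0.27) = 0.27
~((C → B) → ~~~(B ⊕ (B → C))) = 1 − 0.27 = 0.73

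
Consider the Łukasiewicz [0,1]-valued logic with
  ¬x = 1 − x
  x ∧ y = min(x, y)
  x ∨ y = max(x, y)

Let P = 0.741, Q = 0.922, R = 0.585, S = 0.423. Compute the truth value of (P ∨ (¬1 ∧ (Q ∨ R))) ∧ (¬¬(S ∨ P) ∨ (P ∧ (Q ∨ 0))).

¬1 = 1 − 1.000 = 0.000
Q ∨ R = max(0.922, 0.585) = 0.922
¬1 ∧ (Q ∨ R) = min(0.000, 0.922) = 0.000
P ∨ (¬1 ∧ (Q ∨ R)) = max(0.741, 0.000) = 0.741
S ∨ P = max(0.423, 0.741) = 0.741
¬(S ∨ P) = 1 − 0.741 = 0.259
¬¬(S ∨ P) = 1 − 0.259 = 0.741
Q ∨ 0 = max(0.922, 0.000) = 0.922
P ∧ (Q ∨ 0) = min(0.741, 0.922) = 0.741
¬¬(S ∨ P) ∨ (P ∧ (Q ∨ 0)) = max(0.741, 0.741) = 0.741
(P ∨ (¬1 ∧ (Q ∨ R))) ∧ (¬¬(S ∨ P) ∨ (P ∧ (Q ∨ 0))) = min(0.741, 0.741) = 0.741

0.741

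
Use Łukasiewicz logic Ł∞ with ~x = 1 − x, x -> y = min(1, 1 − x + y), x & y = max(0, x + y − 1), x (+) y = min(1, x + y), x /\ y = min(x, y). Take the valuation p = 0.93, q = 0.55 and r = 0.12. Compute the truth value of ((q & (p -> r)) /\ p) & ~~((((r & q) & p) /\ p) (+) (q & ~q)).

p -> r = min(1, 1 − 0.93 + 0.12) = min(1, 0.19) = 0.19
q & (p -> r) = max(0, 0.55 + 0.19 − 1) = max(0, -0.26) = 0.00
(q & (p -> r)) /\ p = min(0.00, 0.93) = 0.00
r & q = max(0, 0.12 + 0.55 − 1) = max(0, -0.33) = 0.00
(r & q) & p = max(0, 0.00 + 0.93 − 1) = max(0, -0.07) = 0.00
((r & q) & p) /\ p = min(0.00, 0.93) = 0.00
~q = 1 − 0.55 = 0.45
q & ~q = max(0, 0.55 + 0.45 − 1) = max(0, 0.00) = 0.00
(((r & q) & p) /\ p) (+) (q & ~q) = min(1, 0.00 + 0.00) = min(1, 0.00) = 0.00
~((((r & q) & p) /\ p) (+) (q & ~q)) = 1 − 0.00 = 1.00
~~((((r & q) & p) /\ p) (+) (q & ~q)) = 1 − 1.00 = 0.00
((q & (p -> r)) /\ p) & ~~((((r & q) & p) /\ p) (+) (q & ~q)) = max(0, 0.00 + 0.00 − 1) = max(0, -1.00) = 0.00

0.00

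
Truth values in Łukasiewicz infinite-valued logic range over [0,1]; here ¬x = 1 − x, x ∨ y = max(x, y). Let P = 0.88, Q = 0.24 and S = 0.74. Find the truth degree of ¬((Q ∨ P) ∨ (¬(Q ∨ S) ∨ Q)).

0.12

Q ∨ P = max(0.24, 0.88) = 0.88
Q ∨ S = max(0.24, 0.74) = 0.74
¬(Q ∨ S) = 1 − 0.74 = 0.26
¬(Q ∨ S) ∨ Q = max(0.26, 0.24) = 0.26
(Q ∨ P) ∨ (¬(Q ∨ S) ∨ Q) = max(0.88, 0.26) = 0.88
¬((Q ∨ P) ∨ (¬(Q ∨ S) ∨ Q)) = 1 − 0.88 = 0.12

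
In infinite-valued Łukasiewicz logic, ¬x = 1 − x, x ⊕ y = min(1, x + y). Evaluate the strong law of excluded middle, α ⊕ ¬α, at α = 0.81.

1.00

¬α = 1 − 0.81 = 0.19
α ⊕ ¬α = min(1, 0.81 + 0.19) = min(1, 1.00) = 1.00
(As expected: always 1 in Ł∞ since a ⊕ (1−a) = 1.)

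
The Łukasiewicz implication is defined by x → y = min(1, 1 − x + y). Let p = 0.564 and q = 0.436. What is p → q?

0.872

p → q = min(1, 1 − 0.564 + 0.436) = min(1, 0.872) = 0.872
For comparison, the Gödel implication (1 if x ≤ y else y) would give 0.436.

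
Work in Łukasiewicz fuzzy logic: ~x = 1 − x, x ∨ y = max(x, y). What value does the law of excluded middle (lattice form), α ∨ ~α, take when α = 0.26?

0.74

~α = 1 − 0.26 = 0.74
α ∨ ~α = max(0.26, 0.74) = 0.74
(The value 0.74 < 1 shows this instance is not satisfied; not a Ł∞-tautology — its value is max(a, 1−a).)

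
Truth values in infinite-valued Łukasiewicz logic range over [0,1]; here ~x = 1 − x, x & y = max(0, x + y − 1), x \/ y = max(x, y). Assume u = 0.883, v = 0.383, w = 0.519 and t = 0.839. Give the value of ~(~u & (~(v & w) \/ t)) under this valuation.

~u = 1 − 0.883 = 0.117
v & w = max(0, 0.383 + 0.519 − 1) = max(0, -0.098) = 0.000
~(v & w) = 1 − 0.000 = 1.000
~(v & w) \/ t = max(1.000, 0.839) = 1.000
~u & (~(v & w) \/ t) = max(0, 0.117 + 1.000 − 1) = max(0, 0.117) = 0.117
~(~u & (~(v & w) \/ t)) = 1 − 0.117 = 0.883

0.883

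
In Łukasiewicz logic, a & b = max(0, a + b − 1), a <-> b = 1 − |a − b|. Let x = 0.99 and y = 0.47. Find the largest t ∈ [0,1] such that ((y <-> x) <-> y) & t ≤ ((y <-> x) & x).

y <-> x = 1 − |0.47 − 0.99| = 1 − 0.52 = 0.48
(y <-> x) <-> y = 1 − |0.48 − 0.47| = 1 − 0.01 = 0.99
So the left factor is (y <-> x) <-> y = 0.99.
(y <-> x) & x = max(0, 0.48 + 0.99 − 1) = max(0, 0.47) = 0.47
So the right-hand bound is (y <-> x) & x = 0.47.
The residuum of the Łukasiewicz t-norm gives the supremum: min(1, 1 − 0.99 + 0.47).
1 − 0.99 + 0.47 = 0.48, so t = min(1, 0.48) = 0.48.
Check: 0.99 & 0.48 = max(0, 0.47) = 0.47 ≤ 0.47.

0.48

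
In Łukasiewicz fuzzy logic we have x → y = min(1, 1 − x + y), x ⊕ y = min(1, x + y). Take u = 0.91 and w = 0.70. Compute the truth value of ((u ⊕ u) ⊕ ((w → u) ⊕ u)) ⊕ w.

u ⊕ u = min(1, 0.91 + 0.91) = min(1, 1.82) = 1.00
w → u = min(1, 1 − 0.70 + 0.91) = min(1, 1.21) = 1.00
(w → u) ⊕ u = min(1, 1.00 + 0.91) = min(1, 1.91) = 1.00
(u ⊕ u) ⊕ ((w → u) ⊕ u) = min(1, 1.00 + 1.00) = min(1, 2.00) = 1.00
((u ⊕ u) ⊕ ((w → u) ⊕ u)) ⊕ w = min(1, 1.00 + 0.70) = min(1, 1.70) = 1.00

1.00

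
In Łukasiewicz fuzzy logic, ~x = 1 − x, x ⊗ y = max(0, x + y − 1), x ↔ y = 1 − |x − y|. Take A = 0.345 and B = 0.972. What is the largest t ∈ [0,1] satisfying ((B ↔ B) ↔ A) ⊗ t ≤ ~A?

B ↔ B = 1 − |0.972 − 0.972| = 1 − 0.000 = 1.000
(B ↔ B) ↔ A = 1 − |1.000 − 0.345| = 1 − 0.655 = 0.345
So the left factor is (B ↔ B) ↔ A = 0.345.
~A = 1 − 0.345 = 0.655
So the right-hand bound is ~A = 0.655.
The residuum of the Łukasiewicz t-norm gives the supremum: min(1, 1 − 0.345 + 0.655).
1 − 0.345 + 0.655 = 1.310, so t = min(1, 1.310) = 1.000.
Check: 0.345 ⊗ 1.000 = max(0, 0.345) = 0.345 ≤ 0.655.

1.000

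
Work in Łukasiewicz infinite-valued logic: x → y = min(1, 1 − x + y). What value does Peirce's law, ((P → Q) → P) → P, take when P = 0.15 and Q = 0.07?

0.92

P → Q = min(1, 1 − 0.15 + 0.07) = min(1, 0.92) = 0.92
(P → Q) → P = min(1, 1 − 0.92 + 0.15) = min(1, 0.23) = 0.23
((P → Q) → P) → P = min(1, 1 − 0.23 + 0.15) = min(1, 0.92) = 0.92
(The value 0.92 < 1 shows this instance is not satisfied; not a Ł∞-tautology in general.)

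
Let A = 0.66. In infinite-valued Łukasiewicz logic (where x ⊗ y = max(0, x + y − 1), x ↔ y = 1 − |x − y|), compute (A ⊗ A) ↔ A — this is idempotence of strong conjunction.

A ⊗ A = max(0, 0.66 + 0.66 − 1) = max(0, 0.32) = 0.32
(A ⊗ A) ↔ A = 1 − |0.32 − 0.66| = 1 − 0.34 = 0.66
(The value 0.66 < 1 shows this instance is not satisfied; fails in Ł∞ since a ⊗ a = max(0, 2a−1) ≠ a in general.)

0.66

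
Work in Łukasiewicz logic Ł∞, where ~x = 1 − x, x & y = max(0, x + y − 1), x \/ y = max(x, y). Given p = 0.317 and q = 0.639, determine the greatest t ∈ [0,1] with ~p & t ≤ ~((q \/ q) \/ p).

0.678

~p = 1 − 0.317 = 0.683
So the left factor is ~p = 0.683.
q \/ q = max(0.639, 0.639) = 0.639
(q \/ q) \/ p = max(0.639, 0.317) = 0.639
~((q \/ q) \/ p) = 1 − 0.639 = 0.361
So the right-hand bound is ~((q \/ q) \/ p) = 0.361.
The residuum of the Łukasiewicz t-norm gives the supremum: min(1, 1 − 0.683 + 0.361).
1 − 0.683 + 0.361 = 0.678, so t = min(1, 0.678) = 0.678.
Check: 0.683 & 0.678 = max(0, 0.361) = 0.361 ≤ 0.361.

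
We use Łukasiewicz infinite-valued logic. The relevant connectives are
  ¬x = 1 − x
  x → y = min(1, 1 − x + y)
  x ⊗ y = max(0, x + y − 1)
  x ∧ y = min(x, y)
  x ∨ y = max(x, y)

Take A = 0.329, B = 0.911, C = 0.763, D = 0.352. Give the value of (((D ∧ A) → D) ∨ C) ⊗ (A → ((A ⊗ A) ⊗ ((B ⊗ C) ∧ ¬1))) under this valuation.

0.671

D ∧ A = min(0.352, 0.329) = 0.329
(D ∧ A) → D = min(1, 1 − 0.329 + 0.352) = min(1, 1.023) = 1.000
((D ∧ A) → D) ∨ C = max(1.000, 0.763) = 1.000
A ⊗ A = max(0, 0.329 + 0.329 − 1) = max(0, -0.342) = 0.000
B ⊗ C = max(0, 0.911 + 0.763 − 1) = max(0, 0.674) = 0.674
¬1 = 1 − 1.000 = 0.000
(B ⊗ C) ∧ ¬1 = min(0.674, 0.000) = 0.000
(A ⊗ A) ⊗ ((B ⊗ C) ∧ ¬1) = max(0, 0.000 + 0.000 − 1) = max(0, -1.000) = 0.000
A → ((A ⊗ A) ⊗ ((B ⊗ C) ∧ ¬1)) = min(1, 1 − 0.329 + 0.000) = min(1, 0.671) = 0.671
(((D ∧ A) → D) ∨ C) ⊗ (A → ((A ⊗ A) ⊗ ((B ⊗ C) ∧ ¬1))) = max(0, 1.000 + 0.671 − 1) = max(0, 0.671) = 0.671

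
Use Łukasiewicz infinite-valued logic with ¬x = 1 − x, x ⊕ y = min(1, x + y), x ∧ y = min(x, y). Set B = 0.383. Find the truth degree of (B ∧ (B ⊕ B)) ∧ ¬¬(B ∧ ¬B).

0.383

B ⊕ B = min(1, 0.383 + 0.383) = min(1, 0.766) = 0.766
B ∧ (B ⊕ B) = min(0.383, 0.766) = 0.383
¬B = 1 − 0.383 = 0.617
B ∧ ¬B = min(0.383, 0.617) = 0.383
¬(B ∧ ¬B) = 1 − 0.383 = 0.617
¬¬(B ∧ ¬B) = 1 − 0.617 = 0.383
(B ∧ (B ⊕ B)) ∧ ¬¬(B ∧ ¬B) = min(0.383, 0.383) = 0.383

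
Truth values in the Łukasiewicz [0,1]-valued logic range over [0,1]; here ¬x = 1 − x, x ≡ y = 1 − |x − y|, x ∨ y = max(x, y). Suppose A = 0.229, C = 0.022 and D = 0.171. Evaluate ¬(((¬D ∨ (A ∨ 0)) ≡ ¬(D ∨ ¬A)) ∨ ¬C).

0.022

¬D = 1 − 0.171 = 0.829
A ∨ 0 = max(0.229, 0.000) = 0.229
¬D ∨ (A ∨ 0) = max(0.829, 0.229) = 0.829
¬A = 1 − 0.229 = 0.771
D ∨ ¬A = max(0.171, 0.771) = 0.771
¬(D ∨ ¬A) = 1 − 0.771 = 0.229
(¬D ∨ (A ∨ 0)) ≡ ¬(D ∨ ¬A) = 1 − |0.829 − 0.229| = 1 − 0.600 = 0.400
¬C = 1 − 0.022 = 0.978
((¬D ∨ (A ∨ 0)) ≡ ¬(D ∨ ¬A)) ∨ ¬C = max(0.400, 0.978) = 0.978
¬(((¬D ∨ (A ∨ 0)) ≡ ¬(D ∨ ¬A)) ∨ ¬C) = 1 − 0.978 = 0.022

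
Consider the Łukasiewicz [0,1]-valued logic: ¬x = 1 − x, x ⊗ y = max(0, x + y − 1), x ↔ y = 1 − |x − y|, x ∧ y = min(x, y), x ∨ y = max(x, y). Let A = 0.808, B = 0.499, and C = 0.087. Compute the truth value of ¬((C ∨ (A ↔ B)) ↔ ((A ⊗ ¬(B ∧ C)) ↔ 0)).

0.412

A ↔ B = 1 − |0.808 − 0.499| = 1 − 0.309 = 0.691
C ∨ (A ↔ B) = max(0.087, 0.691) = 0.691
B ∧ C = min(0.499, 0.087) = 0.087
¬(B ∧ C) = 1 − 0.087 = 0.913
A ⊗ ¬(B ∧ C) = max(0, 0.808 + 0.913 − 1) = max(0, 0.721) = 0.721
(A ⊗ ¬(B ∧ C)) ↔ 0 = 1 − |0.721 − 0.000| = 1 − 0.721 = 0.279
(C ∨ (A ↔ B)) ↔ ((A ⊗ ¬(B ∧ C)) ↔ 0) = 1 − |0.691 − 0.279| = 1 − 0.412 = 0.588
¬((C ∨ (A ↔ B)) ↔ ((A ⊗ ¬(B ∧ C)) ↔ 0)) = 1 − 0.588 = 0.412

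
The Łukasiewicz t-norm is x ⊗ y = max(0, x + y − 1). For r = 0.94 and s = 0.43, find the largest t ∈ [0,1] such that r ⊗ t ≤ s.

0.49

The residuum of the Łukasiewicz t-norm gives the supremum: min(1, 1 − 0.94 + 0.43).
1 − 0.94 + 0.43 = 0.49, so t = min(1, 0.49) = 0.49.
Check: 0.94 ⊗ 0.49 = max(0, 0.43) = 0.43 ≤ 0.43.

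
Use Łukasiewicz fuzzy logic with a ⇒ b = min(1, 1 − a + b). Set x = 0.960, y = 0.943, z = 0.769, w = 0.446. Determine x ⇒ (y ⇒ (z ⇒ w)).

0.774

z ⇒ w = min(1, 1 − 0.769 + 0.446) = min(1, 0.677) = 0.677
y ⇒ (z ⇒ w) = min(1, 1 − 0.943 + 0.677) = min(1, 0.734) = 0.734
x ⇒ (y ⇒ (z ⇒ w)) = min(1, 1 − 0.960 + 0.734) = min(1, 0.774) = 0.774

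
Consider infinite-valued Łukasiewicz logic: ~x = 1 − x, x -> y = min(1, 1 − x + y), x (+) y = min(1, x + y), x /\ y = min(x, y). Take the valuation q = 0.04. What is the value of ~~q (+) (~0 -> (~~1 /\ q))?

0.08

~q = 1 − 0.04 = 0.96
~~q = 1 − 0.96 = 0.04
~0 = 1 − 0.00 = 1.00
~1 = 1 − 1.00 = 0.00
~~1 = 1 − 0.00 = 1.00
~~1 /\ q = min(1.00, 0.04) = 0.04
~0 -> (~~1 /\ q) = min(1, 1 − 1.00 + 0.04) = min(1, 0.04) = 0.04
~~q (+) (~0 -> (~~1 /\ q)) = min(1, 0.04 + 0.04) = min(1, 0.08) = 0.08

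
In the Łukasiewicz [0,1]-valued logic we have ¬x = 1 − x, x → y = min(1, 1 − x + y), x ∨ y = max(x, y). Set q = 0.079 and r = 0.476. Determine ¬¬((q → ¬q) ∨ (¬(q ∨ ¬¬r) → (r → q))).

¬q = 1 − 0.079 = 0.921
q → ¬q = min(1, 1 − 0.079 + 0.921) = min(1, 1.842) = 1.000
¬r = 1 − 0.476 = 0.524
¬¬r = 1 − 0.524 = 0.476
q ∨ ¬¬r = max(0.079, 0.476) = 0.476
¬(q ∨ ¬¬r) = 1 − 0.476 = 0.524
r → q = min(1, 1 − 0.476 + 0.079) = min(1, 0.603) = 0.603
¬(q ∨ ¬¬r) → (r → q) = min(1, 1 − 0.524 + 0.603) = min(1, 1.079) = 1.000
(q → ¬q) ∨ (¬(q ∨ ¬¬r) → (r → q)) = max(1.000, 1.000) = 1.000
¬((q → ¬q) ∨ (¬(q ∨ ¬¬r) → (r → q))) = 1 − 1.000 = 0.000
¬¬((q → ¬q) ∨ (¬(q ∨ ¬¬r) → (r → q))) = 1 − 0.000 = 1.000

1.000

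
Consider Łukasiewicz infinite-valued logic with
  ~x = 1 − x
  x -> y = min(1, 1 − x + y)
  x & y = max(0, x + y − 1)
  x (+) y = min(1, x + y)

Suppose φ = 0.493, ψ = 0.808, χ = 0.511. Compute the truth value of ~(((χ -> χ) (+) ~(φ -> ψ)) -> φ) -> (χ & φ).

χ -> χ = min(1, 1 − 0.511 + 0.511) = min(1, 1.000) = 1.000
φ -> ψ = min(1, 1 − 0.493 + 0.808) = min(1, 1.315) = 1.000
~(φ -> ψ) = 1 − 1.000 = 0.000
(χ -> χ) (+) ~(φ -> ψ) = min(1, 1.000 + 0.000) = min(1, 1.000) = 1.000
((χ -> χ) (+) ~(φ -> ψ)) -> φ = min(1, 1 − 1.000 + 0.493) = min(1, 0.493) = 0.493
~(((χ -> χ) (+) ~(φ -> ψ)) -> φ) = 1 − 0.493 = 0.507
χ & φ = max(0, 0.511 + 0.493 − 1) = max(0, 0.004) = 0.004
~(((χ -> χ) (+) ~(φ -> ψ)) -> φ) -> (χ & φ) = min(1, 1 − 0.507 + 0.004) = min(1, 0.497) = 0.497

0.497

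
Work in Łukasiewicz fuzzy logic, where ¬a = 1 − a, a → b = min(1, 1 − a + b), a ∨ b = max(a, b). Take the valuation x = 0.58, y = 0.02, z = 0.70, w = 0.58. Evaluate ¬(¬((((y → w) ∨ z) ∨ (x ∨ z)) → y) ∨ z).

y → w = min(1, 1 − 0.02 + 0.58) = min(1, 1.56) = 1.00
(y → w) ∨ z = max(1.00, 0.70) = 1.00
x ∨ z = max(0.58, 0.70) = 0.70
((y → w) ∨ z) ∨ (x ∨ z) = max(1.00, 0.70) = 1.00
(((y → w) ∨ z) ∨ (x ∨ z)) → y = min(1, 1 − 1.00 + 0.02) = min(1, 0.02) = 0.02
¬((((y → w) ∨ z) ∨ (x ∨ z)) → y) = 1 − 0.02 = 0.98
¬((((y → w) ∨ z) ∨ (x ∨ z)) → y) ∨ z = max(0.98, 0.70) = 0.98
¬(¬((((y → w) ∨ z) ∨ (x ∨ z)) → y) ∨ z) = 1 − 0.98 = 0.02

0.02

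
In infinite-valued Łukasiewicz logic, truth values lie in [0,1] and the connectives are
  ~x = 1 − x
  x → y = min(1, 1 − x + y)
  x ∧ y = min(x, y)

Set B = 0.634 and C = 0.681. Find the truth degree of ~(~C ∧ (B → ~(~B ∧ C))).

~C = 1 − 0.681 = 0.319
~B = 1 − 0.634 = 0.366
~B ∧ C = min(0.366, 0.681) = 0.366
~(~B ∧ C) = 1 − 0.366 = 0.634
B → ~(~B ∧ C) = min(1, 1 − 0.634 + 0.634) = min(1, 1.000) = 1.000
~C ∧ (B → ~(~B ∧ C)) = min(0.319, 1.000) = 0.319
~(~C ∧ (B → ~(~B ∧ C))) = 1 − 0.319 = 0.681

0.681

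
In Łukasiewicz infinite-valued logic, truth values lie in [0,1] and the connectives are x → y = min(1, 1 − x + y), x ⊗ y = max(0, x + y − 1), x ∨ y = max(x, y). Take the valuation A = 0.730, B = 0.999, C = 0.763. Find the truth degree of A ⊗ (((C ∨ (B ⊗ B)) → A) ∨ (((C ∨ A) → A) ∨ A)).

B ⊗ B = max(0, 0.999 + 0.999 − 1) = max(0, 0.998) = 0.998
C ∨ (B ⊗ B) = max(0.763, 0.998) = 0.998
(C ∨ (B ⊗ B)) → A = min(1, 1 − 0.998 + 0.730) = min(1, 0.732) = 0.732
C ∨ A = max(0.763, 0.730) = 0.763
(C ∨ A) → A = min(1, 1 − 0.763 + 0.730) = min(1, 0.967) = 0.967
((C ∨ A) → A) ∨ A = max(0.967, 0.730) = 0.967
((C ∨ (B ⊗ B)) → A) ∨ (((C ∨ A) → A) ∨ A) = max(0.732, 0.967) = 0.967
A ⊗ (((C ∨ (B ⊗ B)) → A) ∨ (((C ∨ A) → A) ∨ A)) = max(0, 0.730 + 0.967 − 1) = max(0, 0.697) = 0.697

0.697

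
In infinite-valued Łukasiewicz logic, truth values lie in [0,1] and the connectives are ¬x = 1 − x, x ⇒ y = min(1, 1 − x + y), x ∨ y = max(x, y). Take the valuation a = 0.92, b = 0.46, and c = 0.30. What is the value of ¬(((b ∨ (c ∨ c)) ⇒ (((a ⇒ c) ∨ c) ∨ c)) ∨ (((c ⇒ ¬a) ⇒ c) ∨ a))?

c ∨ c = max(0.30, 0.30) = 0.30
b ∨ (c ∨ c) = max(0.46, 0.30) = 0.46
a ⇒ c = min(1, 1 − 0.92 + 0.30) = min(1, 0.38) = 0.38
(a ⇒ c) ∨ c = max(0.38, 0.30) = 0.38
((a ⇒ c) ∨ c) ∨ c = max(0.38, 0.30) = 0.38
(b ∨ (c ∨ c)) ⇒ (((a ⇒ c) ∨ c) ∨ c) = min(1, 1 − 0.46 + 0.38) = min(1, 0.92) = 0.92
¬a = 1 − 0.92 = 0.08
c ⇒ ¬a = min(1, 1 − 0.30 + 0.08) = min(1, 0.78) = 0.78
(c ⇒ ¬a) ⇒ c = min(1, 1 − 0.78 + 0.30) = min(1, 0.52) = 0.52
((c ⇒ ¬a) ⇒ c) ∨ a = max(0.52, 0.92) = 0.92
((b ∨ (c ∨ c)) ⇒ (((a ⇒ c) ∨ c) ∨ c)) ∨ (((c ⇒ ¬a) ⇒ c) ∨ a) = max(0.92, 0.92) = 0.92
¬(((b ∨ (c ∨ c)) ⇒ (((a ⇒ c) ∨ c) ∨ c)) ∨ (((c ⇒ ¬a) ⇒ c) ∨ a)) = 1 − 0.92 = 0.08

0.08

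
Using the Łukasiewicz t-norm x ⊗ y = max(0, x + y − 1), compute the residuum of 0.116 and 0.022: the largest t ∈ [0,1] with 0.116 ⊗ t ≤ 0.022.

The residuum of the Łukasiewicz t-norm gives the supremum: min(1, 1 − 0.116 + 0.022).
1 − 0.116 + 0.022 = 0.906, so t = min(1, 0.906) = 0.906.
Check: 0.116 ⊗ 0.906 = max(0, 0.022) = 0.022 ≤ 0.022.

0.906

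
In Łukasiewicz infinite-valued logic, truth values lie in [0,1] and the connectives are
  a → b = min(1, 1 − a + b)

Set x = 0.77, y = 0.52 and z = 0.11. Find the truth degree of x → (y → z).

y → z = min(1, 1 − 0.52 + 0.11) = min(1, 0.59) = 0.59
x → (y → z) = min(1, 1 − 0.77 + 0.59) = min(1, 0.82) = 0.82

0.82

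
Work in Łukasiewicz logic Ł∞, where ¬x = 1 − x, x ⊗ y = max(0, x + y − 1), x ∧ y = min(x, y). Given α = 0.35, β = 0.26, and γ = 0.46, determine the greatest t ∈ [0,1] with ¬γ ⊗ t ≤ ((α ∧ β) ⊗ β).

¬γ = 1 − 0.46 = 0.54
So the left factor is ¬γ = 0.54.
α ∧ β = min(0.35, 0.26) = 0.26
(α ∧ β) ⊗ β = max(0, 0.26 + 0.26 − 1) = max(0, -0.48) = 0.00
So the right-hand bound is (α ∧ β) ⊗ β = 0.00.
The residuum of the Łukasiewicz t-norm gives the supremum: min(1, 1 − 0.54 + 0.00).
1 − 0.54 + 0.00 = 0.46, so t = min(1, 0.46) = 0.46.
Check: 0.54 ⊗ 0.46 = max(0, 0.00) = 0.00 ≤ 0.00.

0.46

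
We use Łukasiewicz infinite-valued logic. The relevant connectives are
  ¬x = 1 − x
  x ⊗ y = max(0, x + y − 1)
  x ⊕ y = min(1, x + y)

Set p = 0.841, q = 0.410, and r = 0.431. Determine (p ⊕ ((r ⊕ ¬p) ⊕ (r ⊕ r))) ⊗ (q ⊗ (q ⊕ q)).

0.230

¬p = 1 − 0.841 = 0.159
r ⊕ ¬p = min(1, 0.431 + 0.159) = min(1, 0.590) = 0.590
r ⊕ r = min(1, 0.431 + 0.431) = min(1, 0.862) = 0.862
(r ⊕ ¬p) ⊕ (r ⊕ r) = min(1, 0.590 + 0.862) = min(1, 1.452) = 1.000
p ⊕ ((r ⊕ ¬p) ⊕ (r ⊕ r)) = min(1, 0.841 + 1.000) = min(1, 1.841) = 1.000
q ⊕ q = min(1, 0.410 + 0.410) = min(1, 0.820) = 0.820
q ⊗ (q ⊕ q) = max(0, 0.410 + 0.820 − 1) = max(0, 0.230) = 0.230
(p ⊕ ((r ⊕ ¬p) ⊕ (r ⊕ r))) ⊗ (q ⊗ (q ⊕ q)) = max(0, 1.000 + 0.230 − 1) = max(0, 0.230) = 0.230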